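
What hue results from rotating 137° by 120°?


New hue = (H + rotation) mod 360
New hue = (137 + 120) mod 360
= 257 mod 360
= 257°


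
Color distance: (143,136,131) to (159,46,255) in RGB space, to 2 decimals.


d = √[(R₁-R₂)² + (G₁-G₂)² + (B₁-B₂)²]
d = √[(143-159)² + (136-46)² + (131-255)²]
d = √[256 + 8100 + 15376]
d = √23732
d ≈ 154.05


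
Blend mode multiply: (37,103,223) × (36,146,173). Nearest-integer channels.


Multiply: C = A×B/255, rounded to nearest integer
R: 37×36/255 = 1332/255 ≈ 5.224 → 5
G: 103×146/255 = 15038/255 ≈ 58.973 → 59
B: 223×173/255 = 38579/255 ≈ 151.290 → 151
= RGB(5, 59, 151)


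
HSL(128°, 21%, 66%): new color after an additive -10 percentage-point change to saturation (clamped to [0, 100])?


Original S = 21%
Adjustment = -10 percentage points
New S = 21 + (-10) = 11
Clamp to [0, 100] → 11
= HSL(128°, 11%, 66%)


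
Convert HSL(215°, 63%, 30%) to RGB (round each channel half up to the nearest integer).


H=215°, S=0.63, L=0.30
C = (1-|2L-1|)×S = (1-|-0.40|)×0.63 = 0.378
H' = H/60 = 215/60 ≈ 3.5833; X = C×(1-|H' mod 2 - 1|) = 0.1575
m = L - C/2 = 0.30 - 0.189 = 0.111
Sector ⌊H'⌋ = 3 → (R',G',B') = (0.0, 0.1575, 0.378)
RGB = ((R'+m)×255, (G'+m)×255, (B'+m)×255) = (28.305, 68.4675, 124.695)
Round half up → RGB(28, 68, 125)


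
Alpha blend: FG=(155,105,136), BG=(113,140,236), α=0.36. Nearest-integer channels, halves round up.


C = α×F + (1-α)×B, with 1-α = 0.64
R: 0.36×155 + 0.64×113 = 55.80 + 72.32 = 128.12 → 128
G: 0.36×105 + 0.64×140 = 37.80 + 89.60 = 127.40 → 127
B: 0.36×136 + 0.64×236 = 48.96 + 151.04 = 200.00 → 200
= RGB(128, 127, 200)


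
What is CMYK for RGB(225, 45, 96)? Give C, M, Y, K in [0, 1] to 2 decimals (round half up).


R'=225/255≈0.8824, G'=45/255≈0.1765, B'=96/255≈0.3765
K = 1 - max(R',G',B') = 1 - 225/255 = 30/255 = 0.11764… → 0.12
(1-R'-K)/(1-K) simplifies to (max-R)/max with max = 225:
C = (225-225)/225 = 0/225 = 0 → 0.00
M = (225-45)/225 = 180/225 = 0.8 → 0.80
Y = (225-96)/225 = 129/225 = 0.57333… → 0.57
= CMYK(0.00, 0.80, 0.57, 0.12)


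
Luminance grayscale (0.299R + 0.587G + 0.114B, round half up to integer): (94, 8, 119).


Gray = 0.299×R + 0.587×G + 0.114×B
Gray = 0.299×94 + 0.587×8 + 0.114×119
Gray = 28.106 + 4.696 + 13.566
Gray = 46.368 → round half up → 46
Gray = 46


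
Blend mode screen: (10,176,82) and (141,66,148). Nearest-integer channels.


Screen: C = 255 - (255-A)×(255-B)/255, rounded to nearest integer
R: 255 - (255-10)×(255-141)/255 = 255 - 27930/255 ≈ 255 - 109.529 = 145.471 → 145
G: 255 - (255-176)×(255-66)/255 = 255 - 14931/255 ≈ 255 - 58.553 = 196.447 → 196
B: 255 - (255-82)×(255-148)/255 = 255 - 18511/255 ≈ 255 - 72.592 = 182.408 → 182
= RGB(145, 196, 182)


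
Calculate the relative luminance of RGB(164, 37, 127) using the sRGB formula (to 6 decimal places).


Linearize each channel (sRGB transfer function): c = v/255; c_lin = c/12.92 if c ≤ 0.04045, else ((c+0.055)/1.055)^2.4
  R: 164/255 ≈ 0.643137 > 0.04045 → ((0.643137+0.055)/1.055)^2.4 ≈ 0.371238
  G: 37/255 ≈ 0.145098 > 0.04045 → ((0.145098+0.055)/1.055)^2.4 ≈ 0.018500
  B: 127/255 ≈ 0.498039 > 0.04045 → ((0.498039+0.055)/1.055)^2.4 ≈ 0.212231
R_lin = 0.371238, G_lin = 0.018500, B_lin = 0.212231
L = 0.2126×R + 0.7152×G + 0.0722×B
L = 0.2126×0.371238 + 0.7152×0.018500 + 0.0722×0.212231
L ≈ 0.107480


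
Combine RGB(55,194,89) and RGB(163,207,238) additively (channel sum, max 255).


Additive: each channel = min(255, C₁+C₂)
R: 55+163 = 218 → 218
G: 194+207 = 401 → 255
B: 89+238 = 327 → 255
= RGB(218, 255, 255)


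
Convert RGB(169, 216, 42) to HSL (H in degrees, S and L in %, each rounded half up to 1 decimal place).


Normalize: R'=169/255≈0.6627, G'=216/255≈0.8471, B'=42/255≈0.1647
Max=216/255, Min=42/255, Δ=Max-Min=174/255
L = (Max+Min)/2 = (216+42)/510 = 258/510 = 0.50588… → L = 50.6%
L > 0.5 → S = Δ/(2-Max-Min) = 174/(510-216-42) = 174/252 = 0.69047… → S = 69.0%
(the 1/255 factors cancel in S and H, so raw channel differences can be used)
Max is G' → H = 60 × ((B-R)/Δ + 2) = 60 × ((42-169)/174 + 2)
  -127/174 + 2 = -0.7298… + 2 = 1.2701…
  H = 60 × 1.2701… = 76.206…° → H = 76.2°
= HSL(76.2°, 69.0%, 50.6%)


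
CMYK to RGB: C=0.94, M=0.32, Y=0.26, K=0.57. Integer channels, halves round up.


R = 255 × (1-C) × (1-K) = 255 × 0.06 × 0.43 = 6.579 → 7
G = 255 × (1-M) × (1-K) = 255 × 0.68 × 0.43 = 74.562 → 75
B = 255 × (1-Y) × (1-K) = 255 × 0.74 × 0.43 = 81.141 → 81
= RGB(7, 75, 81)


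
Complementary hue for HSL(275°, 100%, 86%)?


Complement = opposite side of color wheel = hue + 180°
H' = (275 + 180) mod 360 = 95°
S and L unchanged.
= HSL(95°, 100%, 86%)


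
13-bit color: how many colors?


Colors = 2^bits = 2^13
= 8,192 colors


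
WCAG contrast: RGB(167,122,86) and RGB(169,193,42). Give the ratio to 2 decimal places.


Linearize each sRGB channel c=v/255: c/12.92 if c ≤ 0.04045 else ((c+0.055)/1.055)^2.4
L = 0.2126×R_lin + 0.7152×G_lin + 0.0722×B_lin
Color 1 (167,122,86):
  R=167: 167/255≈0.6549 > 0.04045 → ((0.6549+0.055)/1.055)^2.4 ≈ 0.38643
  G=122: 122/255≈0.4784 > 0.04045 → ((0.4784+0.055)/1.055)^2.4 ≈ 0.19462
  B=86: 86/255≈0.3373 > 0.04045 → ((0.3373+0.055)/1.055)^2.4 ≈ 0.09306
  L1 = 0.2126×0.38643 + 0.7152×0.19462 + 0.0722×0.09306 ≈ 0.22806
Color 2 (169,193,42):
  R=169: 169/255≈0.6627 > 0.04045 → ((0.6627+0.055)/1.055)^2.4 ≈ 0.39676
  G=193: 193/255≈0.7569 > 0.04045 → ((0.7569+0.055)/1.055)^2.4 ≈ 0.53328
  B=42: 42/255≈0.1647 > 0.04045 → ((0.1647+0.055)/1.055)^2.4 ≈ 0.02315
  L2 = 0.2126×0.39676 + 0.7152×0.53328 + 0.0722×0.02315 ≈ 0.46742
Lighter = 0.46742, Darker = 0.22806
Ratio = (L_lighter + 0.05) / (L_darker + 0.05)
Ratio = (0.46742 + 0.05) / (0.22806 + 0.05) = 0.51742 / 0.27806 ≈ 1.8608
Ratio ≈ 1.86:1


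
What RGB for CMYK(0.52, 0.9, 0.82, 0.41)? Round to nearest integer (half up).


R = 255 × (1-C) × (1-K) = 255 × 0.48 × 0.59 = 72.216 → 72
G = 255 × (1-M) × (1-K) = 255 × 0.10 × 0.59 = 15.045 → 15
B = 255 × (1-Y) × (1-K) = 255 × 0.18 × 0.59 = 27.081 → 27
= RGB(72, 15, 27)


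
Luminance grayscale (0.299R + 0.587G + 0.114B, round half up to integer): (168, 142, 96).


Gray = 0.299×R + 0.587×G + 0.114×B
Gray = 0.299×168 + 0.587×142 + 0.114×96
Gray = 50.232 + 83.354 + 10.944
Gray = 144.530 → round half up → 145
Gray = 145


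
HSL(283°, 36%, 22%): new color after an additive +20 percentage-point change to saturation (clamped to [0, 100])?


Original S = 36%
Adjustment = +20 percentage points
New S = 36 + (20) = 56
Clamp to [0, 100] → 56
= HSL(283°, 56%, 22%)


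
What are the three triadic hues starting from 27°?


Triadic: equally spaced at 120° intervals
H1 = 27°
H2 = (27 + 120) mod 360 = 147°
H3 = (27 + 240) mod 360 = 267°
Triadic = 27°, 147°, 267°


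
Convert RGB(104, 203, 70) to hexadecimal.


R = 104 → 68 (hex)
G = 203 → CB (hex)
B = 70 → 46 (hex)
Hex = #68CB46


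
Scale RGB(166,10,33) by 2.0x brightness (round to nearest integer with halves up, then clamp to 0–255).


Multiply each channel by 2.0, round half up, clamp to [0, 255]
R: 166×2.0 = 332 → clamp → 255
G: 10×2.0 = 20
B: 33×2.0 = 66
= RGB(255, 20, 66)


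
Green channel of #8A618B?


Color: #8A618B
R = 8A = 138
G = 61 = 97
B = 8B = 139
Green = 97


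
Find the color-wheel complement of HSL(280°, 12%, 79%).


Complement = opposite side of color wheel = hue + 180°
H' = (280 + 180) mod 360 = 100°
S and L unchanged.
= HSL(100°, 12%, 79%)


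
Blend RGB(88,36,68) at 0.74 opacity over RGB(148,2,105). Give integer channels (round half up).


C = α×F + (1-α)×B, with 1-α = 0.26
R: 0.74×88 + 0.26×148 = 65.12 + 38.48 = 103.60 → 104
G: 0.74×36 + 0.26×2 = 26.64 + 0.52 = 27.16 → 27
B: 0.74×68 + 0.26×105 = 50.32 + 27.30 = 77.62 → 78
= RGB(104, 27, 78)


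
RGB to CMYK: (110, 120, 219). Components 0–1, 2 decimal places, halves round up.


R'=110/255≈0.4314, G'=120/255≈0.4706, B'=219/255≈0.8588
K = 1 - max(R',G',B') = 1 - 219/255 = 36/255 = 0.14117… → 0.14
(1-R'-K)/(1-K) simplifies to (max-R)/max with max = 219:
C = (219-110)/219 = 109/219 = 0.49771… → 0.50
M = (219-120)/219 = 99/219 = 0.45205… → 0.45
Y = (219-219)/219 = 0/219 = 0 → 0.00
= CMYK(0.50, 0.45, 0.00, 0.14)


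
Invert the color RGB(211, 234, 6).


Invert: (255-R, 255-G, 255-B)
R: 255-211 = 44
G: 255-234 = 21
B: 255-6 = 249
= RGB(44, 21, 249)


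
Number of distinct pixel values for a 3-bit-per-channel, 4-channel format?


Total bits = 3 bits/channel × 4 channels = 12 bits
Distinct pixel values = 2^12
= 4,096 pixel values


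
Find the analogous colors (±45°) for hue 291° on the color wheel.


Base hue: 291°
Left analog: (291 - 45) mod 360 = 246°
Right analog: (291 + 45) mod 360 = 336°
Analogous hues = 246° and 336°


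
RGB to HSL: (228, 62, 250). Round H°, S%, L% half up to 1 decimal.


Normalize: R'=228/255≈0.8941, G'=62/255≈0.2431, B'=250/255≈0.9804
Max=250/255, Min=62/255, Δ=Max-Min=188/255
L = (Max+Min)/2 = (250+62)/510 = 312/510 = 0.61176… → L = 61.2%
L > 0.5 → S = Δ/(2-Max-Min) = 188/(510-250-62) = 188/198 = 0.94949… → S = 94.9%
(the 1/255 factors cancel in S and H, so raw channel differences can be used)
Max is B' → H = 60 × ((R-G)/Δ + 4) = 60 × ((228-62)/188 + 4)
  166/188 + 4 = 0.8829… + 4 = 4.8829…
  H = 60 × 4.8829… = 292.978…° → H = 293.0°
= HSL(293.0°, 94.9%, 61.2%)


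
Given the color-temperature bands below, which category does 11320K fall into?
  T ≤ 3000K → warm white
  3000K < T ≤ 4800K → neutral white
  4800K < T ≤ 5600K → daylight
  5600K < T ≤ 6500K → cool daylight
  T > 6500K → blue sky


Temperature: 11320K
11320K > 6500K → blue sky
Classification: blue sky


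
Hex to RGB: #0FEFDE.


0F → 15 (R)
EF → 239 (G)
DE → 222 (B)
= RGB(15, 239, 222)


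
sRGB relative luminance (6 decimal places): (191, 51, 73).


Linearize each channel (sRGB transfer function): c = v/255; c_lin = c/12.92 if c ≤ 0.04045, else ((c+0.055)/1.055)^2.4
  R: 191/255 ≈ 0.749020 > 0.04045 → ((0.749020+0.055)/1.055)^2.4 ≈ 0.520996
  G: 51/255 ≈ 0.200000 > 0.04045 → ((0.200000+0.055)/1.055)^2.4 ≈ 0.033105
  B: 73/255 ≈ 0.286275 > 0.04045 → ((0.286275+0.055)/1.055)^2.4 ≈ 0.066626
R_lin = 0.520996, G_lin = 0.033105, B_lin = 0.066626
L = 0.2126×R + 0.7152×G + 0.0722×B
L = 0.2126×0.520996 + 0.7152×0.033105 + 0.0722×0.066626
L ≈ 0.139251


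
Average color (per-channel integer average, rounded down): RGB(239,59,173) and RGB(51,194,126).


Midpoint: each channel = ⌊(C₁+C₂)/2⌋
R: ⌊(239+51)/2⌋ = 145
G: ⌊(59+194)/2⌋ = 126
B: ⌊(173+126)/2⌋ = 149
= RGB(145, 126, 149)


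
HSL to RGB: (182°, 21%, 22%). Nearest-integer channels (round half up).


H=182°, S=0.21, L=0.22
C = (1-|2L-1|)×S = (1-|-0.56|)×0.21 = 0.0924
H' = H/60 = 182/60 ≈ 3.0333; X = C×(1-|H' mod 2 - 1|) = 0.08932
m = L - C/2 = 0.22 - 0.0462 = 0.1738
Sector ⌊H'⌋ = 3 → (R',G',B') = (0.0, 0.08932, 0.0924)
RGB = ((R'+m)×255, (G'+m)×255, (B'+m)×255) = (44.319, 67.0956, 67.881)
Round half up → RGB(44, 67, 68)


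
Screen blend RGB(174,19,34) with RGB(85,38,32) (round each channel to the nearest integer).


Screen: C = 255 - (255-A)×(255-B)/255, rounded to nearest integer
R: 255 - (255-174)×(255-85)/255 = 255 - 13770/255 ≈ 255 - 54.000 = 201.000 → 201
G: 255 - (255-19)×(255-38)/255 = 255 - 51212/255 ≈ 255 - 200.831 = 54.169 → 54
B: 255 - (255-34)×(255-32)/255 = 255 - 49283/255 ≈ 255 - 193.267 = 61.733 → 62
= RGB(201, 54, 62)


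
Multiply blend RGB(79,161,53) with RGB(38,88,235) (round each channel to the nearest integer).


Multiply: C = A×B/255, rounded to nearest integer
R: 79×38/255 = 3002/255 ≈ 11.773 → 12
G: 161×88/255 = 14168/255 ≈ 55.561 → 56
B: 53×235/255 = 12455/255 ≈ 48.843 → 49
= RGB(12, 56, 49)


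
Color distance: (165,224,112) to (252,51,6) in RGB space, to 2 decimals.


d = √[(R₁-R₂)² + (G₁-G₂)² + (B₁-B₂)²]
d = √[(165-252)² + (224-51)² + (112-6)²]
d = √[7569 + 29929 + 11236]
d = √48734
d ≈ 220.76


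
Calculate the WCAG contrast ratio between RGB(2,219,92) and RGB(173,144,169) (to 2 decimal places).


Linearize each sRGB channel c=v/255: c/12.92 if c ≤ 0.04045 else ((c+0.055)/1.055)^2.4
L = 0.2126×R_lin + 0.7152×G_lin + 0.0722×B_lin
Color 1 (2,219,92):
  R=2: 2/255≈0.0078 ≤ 0.04045 → 0.0078/12.92 ≈ 0.00061
  G=219: 219/255≈0.8588 > 0.04045 → ((0.8588+0.055)/1.055)^2.4 ≈ 0.70838
  B=92: 92/255≈0.3608 > 0.04045 → ((0.3608+0.055)/1.055)^2.4 ≈ 0.10702
  L1 = 0.2126×0.00061 + 0.7152×0.70838 + 0.0722×0.10702 ≈ 0.51449
Color 2 (173,144,169):
  R=173: 173/255≈0.6784 > 0.04045 → ((0.6784+0.055)/1.055)^2.4 ≈ 0.41789
  G=144: 144/255≈0.5647 > 0.04045 → ((0.5647+0.055)/1.055)^2.4 ≈ 0.27889
  B=169: 169/255≈0.6627 > 0.04045 → ((0.6627+0.055)/1.055)^2.4 ≈ 0.39676
  L2 = 0.2126×0.41789 + 0.7152×0.27889 + 0.0722×0.39676 ≈ 0.31695
Lighter = 0.51449, Darker = 0.31695
Ratio = (L_lighter + 0.05) / (L_darker + 0.05)
Ratio = (0.51449 + 0.05) / (0.31695 + 0.05) = 0.56449 / 0.36695 ≈ 1.5383
Ratio ≈ 1.54:1


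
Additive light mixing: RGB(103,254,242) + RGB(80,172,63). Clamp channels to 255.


Additive: each channel = min(255, C₁+C₂)
R: 103+80 = 183 → 183
G: 254+172 = 426 → 255
B: 242+63 = 305 → 255
= RGB(183, 255, 255)


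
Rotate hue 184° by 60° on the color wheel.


New hue = (H + rotation) mod 360
New hue = (184 + 60) mod 360
= 244 mod 360
= 244°


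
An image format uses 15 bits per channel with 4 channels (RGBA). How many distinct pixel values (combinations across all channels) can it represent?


Total bits = 15 bits/channel × 4 channels = 60 bits
Distinct pixel values = 2^60
= 1,152,921,504,606,846,976 pixel values


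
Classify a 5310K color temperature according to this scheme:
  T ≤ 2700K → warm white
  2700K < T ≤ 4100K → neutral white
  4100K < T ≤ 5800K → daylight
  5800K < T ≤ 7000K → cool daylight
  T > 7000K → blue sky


Temperature: 5310K
4100K < 5310K ≤ 5800K → daylight
Classification: daylight


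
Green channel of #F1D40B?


Color: #F1D40B
R = F1 = 241
G = D4 = 212
B = 0B = 11
Green = 212


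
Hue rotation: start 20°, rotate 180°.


New hue = (H + rotation) mod 360
New hue = (20 + 180) mod 360
= 200 mod 360
= 200°


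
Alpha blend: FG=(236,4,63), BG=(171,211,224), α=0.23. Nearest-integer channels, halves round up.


C = α×F + (1-α)×B, with 1-α = 0.77
R: 0.23×236 + 0.77×171 = 54.28 + 131.67 = 185.95 → 186
G: 0.23×4 + 0.77×211 = 0.92 + 162.47 = 163.39 → 163
B: 0.23×63 + 0.77×224 = 14.49 + 172.48 = 186.97 → 187
= RGB(186, 163, 187)


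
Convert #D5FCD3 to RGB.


D5 → 213 (R)
FC → 252 (G)
D3 → 211 (B)
= RGB(213, 252, 211)


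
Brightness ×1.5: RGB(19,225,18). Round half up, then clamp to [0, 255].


Multiply each channel by 1.5, round half up, clamp to [0, 255]
R: 19×1.5 = 28.5 → round → 29
G: 225×1.5 = 337.5 → round → 338 → clamp → 255
B: 18×1.5 = 27
= RGB(29, 255, 27)


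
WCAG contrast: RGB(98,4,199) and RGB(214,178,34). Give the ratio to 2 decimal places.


Linearize each sRGB channel c=v/255: c/12.92 if c ≤ 0.04045 else ((c+0.055)/1.055)^2.4
L = 0.2126×R_lin + 0.7152×G_lin + 0.0722×B_lin
Color 1 (98,4,199):
  R=98: 98/255≈0.3843 > 0.04045 → ((0.3843+0.055)/1.055)^2.4 ≈ 0.12214
  G=4: 4/255≈0.0157 ≤ 0.04045 → 0.0157/12.92 ≈ 0.00121
  B=199: 199/255≈0.7804 > 0.04045 → ((0.7804+0.055)/1.055)^2.4 ≈ 0.57112
  L1 = 0.2126×0.12214 + 0.7152×0.00121 + 0.0722×0.57112 ≈ 0.06807
Color 2 (214,178,34):
  R=214: 214/255≈0.8392 > 0.04045 → ((0.8392+0.055)/1.055)^2.4 ≈ 0.67244
  G=178: 178/255≈0.6980 > 0.04045 → ((0.6980+0.055)/1.055)^2.4 ≈ 0.44520
  B=34: 34/255≈0.1333 > 0.04045 → ((0.1333+0.055)/1.055)^2.4 ≈ 0.01600
  L2 = 0.2126×0.67244 + 0.7152×0.44520 + 0.0722×0.01600 ≈ 0.46252
Lighter = 0.46252, Darker = 0.06807
Ratio = (L_lighter + 0.05) / (L_darker + 0.05)
Ratio = (0.46252 + 0.05) / (0.06807 + 0.05) = 0.51252 / 0.11807 ≈ 4.3408
Ratio ≈ 4.34:1


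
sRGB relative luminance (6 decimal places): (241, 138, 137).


Linearize each channel (sRGB transfer function): c = v/255; c_lin = c/12.92 if c ≤ 0.04045, else ((c+0.055)/1.055)^2.4
  R: 241/255 ≈ 0.945098 > 0.04045 → ((0.945098+0.055)/1.055)^2.4 ≈ 0.879622
  G: 138/255 ≈ 0.541176 > 0.04045 → ((0.541176+0.055)/1.055)^2.4 ≈ 0.254152
  B: 137/255 ≈ 0.537255 > 0.04045 → ((0.537255+0.055)/1.055)^2.4 ≈ 0.250158
R_lin = 0.879622, G_lin = 0.254152, B_lin = 0.250158
L = 0.2126×R + 0.7152×G + 0.0722×B
L = 0.2126×0.879622 + 0.7152×0.254152 + 0.0722×0.250158
L ≈ 0.386839


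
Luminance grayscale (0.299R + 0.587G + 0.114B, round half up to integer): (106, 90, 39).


Gray = 0.299×R + 0.587×G + 0.114×B
Gray = 0.299×106 + 0.587×90 + 0.114×39
Gray = 31.694 + 52.830 + 4.446
Gray = 88.970 → round half up → 89
Gray = 89


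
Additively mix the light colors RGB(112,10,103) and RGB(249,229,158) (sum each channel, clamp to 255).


Additive: each channel = min(255, C₁+C₂)
R: 112+249 = 361 → 255
G: 10+229 = 239 → 239
B: 103+158 = 261 → 255
= RGB(255, 239, 255)


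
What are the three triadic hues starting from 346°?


Triadic: equally spaced at 120° intervals
H1 = 346°
H2 = (346 + 120) mod 360 = 106°
H3 = (346 + 240) mod 360 = 226°
Triadic = 346°, 106°, 226°


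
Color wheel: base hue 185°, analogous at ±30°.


Base hue: 185°
Left analog: (185 - 30) mod 360 = 155°
Right analog: (185 + 30) mod 360 = 215°
Analogous hues = 155° and 215°


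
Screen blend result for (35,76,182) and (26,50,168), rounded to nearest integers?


Screen: C = 255 - (255-A)×(255-B)/255, rounded to nearest integer
R: 255 - (255-35)×(255-26)/255 = 255 - 50380/255 ≈ 255 - 197.569 = 57.431 → 57
G: 255 - (255-76)×(255-50)/255 = 255 - 36695/255 ≈ 255 - 143.902 = 111.098 → 111
B: 255 - (255-182)×(255-168)/255 = 255 - 6351/255 ≈ 255 - 24.906 = 230.094 → 230
= RGB(57, 111, 230)


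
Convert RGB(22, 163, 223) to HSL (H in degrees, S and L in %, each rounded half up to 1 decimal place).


Normalize: R'=22/255≈0.0863, G'=163/255≈0.6392, B'=223/255≈0.8745
Max=223/255, Min=22/255, Δ=Max-Min=201/255
L = (Max+Min)/2 = (223+22)/510 = 245/510 = 0.48039… → L = 48.0%
L ≤ 0.5 → S = Δ/(Max+Min) = 201/(223+22) = 201/245 = 0.82040… → S = 82.0%
(the 1/255 factors cancel in S and H, so raw channel differences can be used)
Max is B' → H = 60 × ((R-G)/Δ + 4) = 60 × ((22-163)/201 + 4)
  -141/201 + 4 = -0.7014… + 4 = 3.2985…
  H = 60 × 3.2985… = 197.910…° → H = 197.9°
= HSL(197.9°, 82.0%, 48.0%)


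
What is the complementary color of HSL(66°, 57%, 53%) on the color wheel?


Complement = opposite side of color wheel = hue + 180°
H' = (66 + 180) mod 360 = 246°
S and L unchanged.
= HSL(246°, 57%, 53%)


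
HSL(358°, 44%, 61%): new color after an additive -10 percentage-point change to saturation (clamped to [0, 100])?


Original S = 44%
Adjustment = -10 percentage points
New S = 44 + (-10) = 34
Clamp to [0, 100] → 34
= HSL(358°, 34%, 61%)


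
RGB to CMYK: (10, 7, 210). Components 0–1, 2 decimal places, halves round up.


R'=10/255≈0.0392, G'=7/255≈0.0275, B'=210/255≈0.8235
K = 1 - max(R',G',B') = 1 - 210/255 = 45/255 = 0.17647… → 0.18
(1-R'-K)/(1-K) simplifies to (max-R)/max with max = 210:
C = (210-10)/210 = 200/210 = 0.95238… → 0.95
M = (210-7)/210 = 203/210 = 0.96666… → 0.97
Y = (210-210)/210 = 0/210 = 0 → 0.00
= CMYK(0.95, 0.97, 0.00, 0.18)


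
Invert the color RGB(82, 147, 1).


Invert: (255-R, 255-G, 255-B)
R: 255-82 = 173
G: 255-147 = 108
B: 255-1 = 254
= RGB(173, 108, 254)


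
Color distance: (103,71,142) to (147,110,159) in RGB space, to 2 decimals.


d = √[(R₁-R₂)² + (G₁-G₂)² + (B₁-B₂)²]
d = √[(103-147)² + (71-110)² + (142-159)²]
d = √[1936 + 1521 + 289]
d = √3746
d ≈ 61.20


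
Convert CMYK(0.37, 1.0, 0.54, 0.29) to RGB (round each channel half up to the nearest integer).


R = 255 × (1-C) × (1-K) = 255 × 0.63 × 0.71 = 114.0615 → 114
G = 255 × (1-M) × (1-K) = 255 × 0.00 × 0.71 = 0
B = 255 × (1-Y) × (1-K) = 255 × 0.46 × 0.71 = 83.283 → 83
= RGB(114, 0, 83)


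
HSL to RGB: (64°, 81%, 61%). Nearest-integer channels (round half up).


H=64°, S=0.81, L=0.61
C = (1-|2L-1|)×S = (1-|0.22|)×0.81 = 0.6318
H' = H/60 = 64/60 ≈ 1.0667; X = C×(1-|H' mod 2 - 1|) = 0.58968
m = L - C/2 = 0.61 - 0.3159 = 0.2941
Sector ⌊H'⌋ = 1 → (R',G',B') = (0.58968, 0.6318, 0.0)
RGB = ((R'+m)×255, (G'+m)×255, (B'+m)×255) = (225.3639, 236.1045, 74.9955)
Round half up → RGB(225, 236, 75)


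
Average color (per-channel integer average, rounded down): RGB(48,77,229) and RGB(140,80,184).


Midpoint: each channel = ⌊(C₁+C₂)/2⌋
R: ⌊(48+140)/2⌋ = 94
G: ⌊(77+80)/2⌋ = 78
B: ⌊(229+184)/2⌋ = 206
= RGB(94, 78, 206)


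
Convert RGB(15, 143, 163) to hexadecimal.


R = 15 → 0F (hex)
G = 143 → 8F (hex)
B = 163 → A3 (hex)
Hex = #0F8FA3


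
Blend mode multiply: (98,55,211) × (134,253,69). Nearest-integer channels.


Multiply: C = A×B/255, rounded to nearest integer
R: 98×134/255 = 13132/255 ≈ 51.498 → 51
G: 55×253/255 = 13915/255 ≈ 54.569 → 55
B: 211×69/255 = 14559/255 ≈ 57.094 → 57
= RGB(51, 55, 57)


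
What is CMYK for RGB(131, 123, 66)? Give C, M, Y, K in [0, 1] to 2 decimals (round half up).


R'=131/255≈0.5137, G'=123/255≈0.4824, B'=66/255≈0.2588
K = 1 - max(R',G',B') = 1 - 131/255 = 124/255 = 0.48627… → 0.49
(1-R'-K)/(1-K) simplifies to (max-R)/max with max = 131:
C = (131-131)/131 = 0/131 = 0 → 0.00
M = (131-123)/131 = 8/131 = 0.06106… → 0.06
Y = (131-66)/131 = 65/131 = 0.49618… → 0.50
= CMYK(0.00, 0.06, 0.50, 0.49)


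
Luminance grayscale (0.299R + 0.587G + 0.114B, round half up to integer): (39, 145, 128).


Gray = 0.299×R + 0.587×G + 0.114×B
Gray = 0.299×39 + 0.587×145 + 0.114×128
Gray = 11.661 + 85.115 + 14.592
Gray = 111.368 → round half up → 111
Gray = 111


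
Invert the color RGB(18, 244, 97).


Invert: (255-R, 255-G, 255-B)
R: 255-18 = 237
G: 255-244 = 11
B: 255-97 = 158
= RGB(237, 11, 158)


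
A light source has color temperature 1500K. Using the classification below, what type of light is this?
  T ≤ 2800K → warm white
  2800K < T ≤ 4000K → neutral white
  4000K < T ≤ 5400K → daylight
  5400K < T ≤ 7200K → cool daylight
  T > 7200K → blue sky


Temperature: 1500K
1500K ≤ 2800K → warm white
Classification: warm white


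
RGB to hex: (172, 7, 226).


R = 172 → AC (hex)
G = 7 → 07 (hex)
B = 226 → E2 (hex)
Hex = #AC07E2


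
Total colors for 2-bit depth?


Colors = 2^bits = 2^2
= 4 colors


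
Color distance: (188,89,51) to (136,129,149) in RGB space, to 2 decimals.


d = √[(R₁-R₂)² + (G₁-G₂)² + (B₁-B₂)²]
d = √[(188-136)² + (89-129)² + (51-149)²]
d = √[2704 + 1600 + 9604]
d = √13908
d ≈ 117.93


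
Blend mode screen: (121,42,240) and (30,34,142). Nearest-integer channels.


Screen: C = 255 - (255-A)×(255-B)/255, rounded to nearest integer
R: 255 - (255-121)×(255-30)/255 = 255 - 30150/255 ≈ 255 - 118.235 = 136.765 → 137
G: 255 - (255-42)×(255-34)/255 = 255 - 47073/255 ≈ 255 - 184.600 = 70.400 → 70
B: 255 - (255-240)×(255-142)/255 = 255 - 1695/255 ≈ 255 - 6.647 = 248.353 → 248
= RGB(137, 70, 248)


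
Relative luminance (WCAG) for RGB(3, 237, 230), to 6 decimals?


Linearize each channel (sRGB transfer function): c = v/255; c_lin = c/12.92 if c ≤ 0.04045, else ((c+0.055)/1.055)^2.4
  R: 3/255 ≈ 0.011765 ≤ 0.04045 → 0.011765/12.92 ≈ 0.000911
  G: 237/255 ≈ 0.929412 > 0.04045 → ((0.929412+0.055)/1.055)^2.4 ≈ 0.846873
  B: 230/255 ≈ 0.901961 > 0.04045 → ((0.901961+0.055)/1.055)^2.4 ≈ 0.791298
R_lin = 0.000911, G_lin = 0.846873, B_lin = 0.791298
L = 0.2126×R + 0.7152×G + 0.0722×B
L = 0.2126×0.000911 + 0.7152×0.846873 + 0.0722×0.791298
L ≈ 0.663009


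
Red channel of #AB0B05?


Color: #AB0B05
R = AB = 171
G = 0B = 11
B = 05 = 5
Red = 171


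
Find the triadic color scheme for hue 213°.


Triadic: equally spaced at 120° intervals
H1 = 213°
H2 = (213 + 120) mod 360 = 333°
H3 = (213 + 240) mod 360 = 93°
Triadic = 213°, 333°, 93°


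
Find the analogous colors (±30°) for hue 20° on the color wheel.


Base hue: 20°
Left analog: (20 - 30) mod 360 = 350°
Right analog: (20 + 30) mod 360 = 50°
Analogous hues = 350° and 50°


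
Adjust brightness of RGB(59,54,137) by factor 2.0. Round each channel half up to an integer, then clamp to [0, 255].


Multiply each channel by 2.0, round half up, clamp to [0, 255]
R: 59×2.0 = 118
G: 54×2.0 = 108
B: 137×2.0 = 274 → clamp → 255
= RGB(118, 108, 255)


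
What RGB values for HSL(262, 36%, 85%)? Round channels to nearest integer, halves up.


H=262°, S=0.36, L=0.85
C = (1-|2L-1|)×S = (1-|0.70|)×0.36 = 0.108
H' = H/60 = 262/60 ≈ 4.3667; X = C×(1-|H' mod 2 - 1|) = 0.0396
m = L - C/2 = 0.85 - 0.054 = 0.796
Sector ⌊H'⌋ = 4 → (R',G',B') = (0.0396, 0.0, 0.108)
RGB = ((R'+m)×255, (G'+m)×255, (B'+m)×255) = (213.078, 202.98, 230.52)
Round half up → RGB(213, 203, 231)


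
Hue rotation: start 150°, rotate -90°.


New hue = (H + rotation) mod 360
New hue = (150 -90) mod 360
= 60 mod 360
= 60°


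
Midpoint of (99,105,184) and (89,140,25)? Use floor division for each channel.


Midpoint: each channel = ⌊(C₁+C₂)/2⌋
R: ⌊(99+89)/2⌋ = 94
G: ⌊(105+140)/2⌋ = 122
B: ⌊(184+25)/2⌋ = 104
= RGB(94, 122, 104)


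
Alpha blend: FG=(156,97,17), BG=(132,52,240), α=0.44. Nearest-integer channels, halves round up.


C = α×F + (1-α)×B, with 1-α = 0.56
R: 0.44×156 + 0.56×132 = 68.64 + 73.92 = 142.56 → 143
G: 0.44×97 + 0.56×52 = 42.68 + 29.12 = 71.80 → 72
B: 0.44×17 + 0.56×240 = 7.48 + 134.40 = 141.88 → 142
= RGB(143, 72, 142)


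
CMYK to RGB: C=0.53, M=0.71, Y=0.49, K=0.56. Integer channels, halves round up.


R = 255 × (1-C) × (1-K) = 255 × 0.47 × 0.44 = 52.734 → 53
G = 255 × (1-M) × (1-K) = 255 × 0.29 × 0.44 = 32.538 → 33
B = 255 × (1-Y) × (1-K) = 255 × 0.51 × 0.44 = 57.222 → 57
= RGB(53, 33, 57)


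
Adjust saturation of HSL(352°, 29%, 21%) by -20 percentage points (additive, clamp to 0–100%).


Original S = 29%
Adjustment = -20 percentage points
New S = 29 + (-20) = 9
Clamp to [0, 100] → 9
= HSL(352°, 9%, 21%)


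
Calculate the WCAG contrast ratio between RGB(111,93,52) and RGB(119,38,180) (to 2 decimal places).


Linearize each sRGB channel c=v/255: c/12.92 if c ≤ 0.04045 else ((c+0.055)/1.055)^2.4
L = 0.2126×R_lin + 0.7152×G_lin + 0.0722×B_lin
Color 1 (111,93,52):
  R=111: 111/255≈0.4353 > 0.04045 → ((0.4353+0.055)/1.055)^2.4 ≈ 0.15896
  G=93: 93/255≈0.3647 > 0.04045 → ((0.3647+0.055)/1.055)^2.4 ≈ 0.10946
  B=52: 52/255≈0.2039 > 0.04045 → ((0.2039+0.055)/1.055)^2.4 ≈ 0.03434
  L1 = 0.2126×0.15896 + 0.7152×0.10946 + 0.0722×0.03434 ≈ 0.11456
Color 2 (119,38,180):
  R=119: 119/255≈0.4667 > 0.04045 → ((0.4667+0.055)/1.055)^2.4 ≈ 0.18447
  G=38: 38/255≈0.1490 > 0.04045 → ((0.1490+0.055)/1.055)^2.4 ≈ 0.01938
  B=180: 180/255≈0.7059 > 0.04045 → ((0.7059+0.055)/1.055)^2.4 ≈ 0.45641
  L2 = 0.2126×0.18447 + 0.7152×0.01938 + 0.0722×0.45641 ≈ 0.08603
Lighter = 0.11456, Darker = 0.08603
Ratio = (L_lighter + 0.05) / (L_darker + 0.05)
Ratio = (0.11456 + 0.05) / (0.08603 + 0.05) = 0.16456 / 0.13603 ≈ 1.2097
Ratio ≈ 1.21:1


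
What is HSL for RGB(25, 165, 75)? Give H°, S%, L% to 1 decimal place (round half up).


Normalize: R'=25/255≈0.0980, G'=165/255≈0.6471, B'=75/255≈0.2941
Max=165/255, Min=25/255, Δ=Max-Min=140/255
L = (Max+Min)/2 = (165+25)/510 = 190/510 = 0.37254… → L = 37.3%
L ≤ 0.5 → S = Δ/(Max+Min) = 140/(165+25) = 140/190 = 0.73684… → S = 73.7%
(the 1/255 factors cancel in S and H, so raw channel differences can be used)
Max is G' → H = 60 × ((B-R)/Δ + 2) = 60 × ((75-25)/140 + 2)
  50/140 + 2 = 0.3571… + 2 = 2.3571…
  H = 60 × 2.3571… = 141.428…° → H = 141.4°
= HSL(141.4°, 73.7%, 37.3%)


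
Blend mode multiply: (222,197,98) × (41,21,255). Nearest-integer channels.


Multiply: C = A×B/255, rounded to nearest integer
R: 222×41/255 = 9102/255 ≈ 35.694 → 36
G: 197×21/255 = 4137/255 ≈ 16.224 → 16
B: 98×255/255 = 24990/255 ≈ 98.000 → 98
= RGB(36, 16, 98)


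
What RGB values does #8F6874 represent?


8F → 143 (R)
68 → 104 (G)
74 → 116 (B)
= RGB(143, 104, 116)


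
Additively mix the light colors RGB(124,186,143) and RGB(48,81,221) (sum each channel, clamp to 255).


Additive: each channel = min(255, C₁+C₂)
R: 124+48 = 172 → 172
G: 186+81 = 267 → 255
B: 143+221 = 364 → 255
= RGB(172, 255, 255)


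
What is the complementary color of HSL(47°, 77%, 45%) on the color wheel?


Complement = opposite side of color wheel = hue + 180°
H' = (47 + 180) mod 360 = 227°
S and L unchanged.
= HSL(227°, 77%, 45%)


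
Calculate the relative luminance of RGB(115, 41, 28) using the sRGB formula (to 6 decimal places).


Linearize each channel (sRGB transfer function): c = v/255; c_lin = c/12.92 if c ≤ 0.04045, else ((c+0.055)/1.055)^2.4
  R: 115/255 ≈ 0.450980 > 0.04045 → ((0.450980+0.055)/1.055)^2.4 ≈ 0.171441
  G: 41/255 ≈ 0.160784 > 0.04045 → ((0.160784+0.055)/1.055)^2.4 ≈ 0.022174
  B: 28/255 ≈ 0.109804 > 0.04045 → ((0.109804+0.055)/1.055)^2.4 ≈ 0.011612
R_lin = 0.171441, G_lin = 0.022174, B_lin = 0.011612
L = 0.2126×R + 0.7152×G + 0.0722×B
L = 0.2126×0.171441 + 0.7152×0.022174 + 0.0722×0.011612
L ≈ 0.053146


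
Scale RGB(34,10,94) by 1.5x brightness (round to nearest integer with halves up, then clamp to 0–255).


Multiply each channel by 1.5, round half up, clamp to [0, 255]
R: 34×1.5 = 51
G: 10×1.5 = 15
B: 94×1.5 = 141
= RGB(51, 15, 141)


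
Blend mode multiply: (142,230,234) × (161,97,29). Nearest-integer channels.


Multiply: C = A×B/255, rounded to nearest integer
R: 142×161/255 = 22862/255 ≈ 89.655 → 90
G: 230×97/255 = 22310/255 ≈ 87.490 → 87
B: 234×29/255 = 6786/255 ≈ 26.612 → 27
= RGB(90, 87, 27)


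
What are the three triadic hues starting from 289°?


Triadic: equally spaced at 120° intervals
H1 = 289°
H2 = (289 + 120) mod 360 = 49°
H3 = (289 + 240) mod 360 = 169°
Triadic = 289°, 49°, 169°


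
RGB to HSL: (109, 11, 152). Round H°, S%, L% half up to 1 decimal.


Normalize: R'=109/255≈0.4275, G'=11/255≈0.0431, B'=152/255≈0.5961
Max=152/255, Min=11/255, Δ=Max-Min=141/255
L = (Max+Min)/2 = (152+11)/510 = 163/510 = 0.31960… → L = 32.0%
L ≤ 0.5 → S = Δ/(Max+Min) = 141/(152+11) = 141/163 = 0.86503… → S = 86.5%
(the 1/255 factors cancel in S and H, so raw channel differences can be used)
Max is B' → H = 60 × ((R-G)/Δ + 4) = 60 × ((109-11)/141 + 4)
  98/141 + 4 = 0.6950… + 4 = 4.6950…
  H = 60 × 4.6950… = 281.702…° → H = 281.7°
= HSL(281.7°, 86.5%, 32.0%)


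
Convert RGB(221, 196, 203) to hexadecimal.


R = 221 → DD (hex)
G = 196 → C4 (hex)
B = 203 → CB (hex)
Hex = #DDC4CB


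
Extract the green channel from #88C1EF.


Color: #88C1EF
R = 88 = 136
G = C1 = 193
B = EF = 239
Green = 193


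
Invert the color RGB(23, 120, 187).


Invert: (255-R, 255-G, 255-B)
R: 255-23 = 232
G: 255-120 = 135
B: 255-187 = 68
= RGB(232, 135, 68)


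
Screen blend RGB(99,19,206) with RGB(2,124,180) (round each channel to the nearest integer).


Screen: C = 255 - (255-A)×(255-B)/255, rounded to nearest integer
R: 255 - (255-99)×(255-2)/255 = 255 - 39468/255 ≈ 255 - 154.776 = 100.224 → 100
G: 255 - (255-19)×(255-124)/255 = 255 - 30916/255 ≈ 255 - 121.239 = 133.761 → 134
B: 255 - (255-206)×(255-180)/255 = 255 - 3675/255 ≈ 255 - 14.412 = 240.588 → 241
= RGB(100, 134, 241)


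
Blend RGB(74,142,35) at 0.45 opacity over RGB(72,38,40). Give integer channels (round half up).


C = α×F + (1-α)×B, with 1-α = 0.55
R: 0.45×74 + 0.55×72 = 33.30 + 39.60 = 72.90 → 73
G: 0.45×142 + 0.55×38 = 63.90 + 20.90 = 84.80 → 85
B: 0.45×35 + 0.55×40 = 15.75 + 22.00 = 37.75 → 38
= RGB(73, 85, 38)


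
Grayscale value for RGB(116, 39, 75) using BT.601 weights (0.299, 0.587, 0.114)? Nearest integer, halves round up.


Gray = 0.299×R + 0.587×G + 0.114×B
Gray = 0.299×116 + 0.587×39 + 0.114×75
Gray = 34.684 + 22.893 + 8.550
Gray = 66.127 → round half up → 66
Gray = 66


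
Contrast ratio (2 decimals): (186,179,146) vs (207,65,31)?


Linearize each sRGB channel c=v/255: c/12.92 if c ≤ 0.04045 else ((c+0.055)/1.055)^2.4
L = 0.2126×R_lin + 0.7152×G_lin + 0.0722×B_lin
Color 1 (186,179,146):
  R=186: 186/255≈0.7294 > 0.04045 → ((0.7294+0.055)/1.055)^2.4 ≈ 0.49102
  G=179: 179/255≈0.7020 > 0.04045 → ((0.7020+0.055)/1.055)^2.4 ≈ 0.45079
  B=146: 146/255≈0.5725 > 0.04045 → ((0.5725+0.055)/1.055)^2.4 ≈ 0.28744
  L1 = 0.2126×0.49102 + 0.7152×0.45079 + 0.0722×0.28744 ≈ 0.44755
Color 2 (207,65,31):
  R=207: 207/255≈0.8118 > 0.04045 → ((0.8118+0.055)/1.055)^2.4 ≈ 0.62396
  G=65: 65/255≈0.2549 > 0.04045 → ((0.2549+0.055)/1.055)^2.4 ≈ 0.05286
  B=31: 31/255≈0.1216 > 0.04045 → ((0.1216+0.055)/1.055)^2.4 ≈ 0.01370
  L2 = 0.2126×0.62396 + 0.7152×0.05286 + 0.0722×0.01370 ≈ 0.17145
Lighter = 0.44755, Darker = 0.17145
Ratio = (L_lighter + 0.05) / (L_darker + 0.05)
Ratio = (0.44755 + 0.05) / (0.17145 + 0.05) = 0.49755 / 0.22145 ≈ 2.2468
Ratio ≈ 2.25:1


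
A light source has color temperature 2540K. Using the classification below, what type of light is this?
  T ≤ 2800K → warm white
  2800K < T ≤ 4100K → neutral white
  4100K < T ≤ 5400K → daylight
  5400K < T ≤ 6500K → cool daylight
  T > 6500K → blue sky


Temperature: 2540K
2540K ≤ 2800K → warm white
Classification: warm white


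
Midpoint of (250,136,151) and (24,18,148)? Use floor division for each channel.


Midpoint: each channel = ⌊(C₁+C₂)/2⌋
R: ⌊(250+24)/2⌋ = 137
G: ⌊(136+18)/2⌋ = 77
B: ⌊(151+148)/2⌋ = 149
= RGB(137, 77, 149)


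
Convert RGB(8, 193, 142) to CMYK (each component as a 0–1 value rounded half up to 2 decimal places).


R'=8/255≈0.0314, G'=193/255≈0.7569, B'=142/255≈0.5569
K = 1 - max(R',G',B') = 1 - 193/255 = 62/255 = 0.24313… → 0.24
(1-R'-K)/(1-K) simplifies to (max-R)/max with max = 193:
C = (193-8)/193 = 185/193 = 0.95854… → 0.96
M = (193-193)/193 = 0/193 = 0 → 0.00
Y = (193-142)/193 = 51/193 = 0.26424… → 0.26
= CMYK(0.96, 0.00, 0.26, 0.24)


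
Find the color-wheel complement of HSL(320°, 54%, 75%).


Complement = opposite side of color wheel = hue + 180°
H' = (320 + 180) mod 360 = 140°
S and L unchanged.
= HSL(140°, 54%, 75%)


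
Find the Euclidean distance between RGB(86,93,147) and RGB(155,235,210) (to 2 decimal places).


d = √[(R₁-R₂)² + (G₁-G₂)² + (B₁-B₂)²]
d = √[(86-155)² + (93-235)² + (147-210)²]
d = √[4761 + 20164 + 3969]
d = √28894
d ≈ 169.98


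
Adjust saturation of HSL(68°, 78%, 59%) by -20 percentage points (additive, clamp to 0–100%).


Original S = 78%
Adjustment = -20 percentage points
New S = 78 + (-20) = 58
Clamp to [0, 100] → 58
= HSL(68°, 58%, 59%)


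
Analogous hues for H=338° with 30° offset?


Base hue: 338°
Left analog: (338 - 30) mod 360 = 308°
Right analog: (338 + 30) mod 360 = 8°
Analogous hues = 308° and 8°


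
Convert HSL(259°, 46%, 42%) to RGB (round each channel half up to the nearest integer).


H=259°, S=0.46, L=0.42
C = (1-|2L-1|)×S = (1-|-0.16|)×0.46 = 0.3864
H' = H/60 = 259/60 ≈ 4.3167; X = C×(1-|H' mod 2 - 1|) = 0.12236
m = L - C/2 = 0.42 - 0.1932 = 0.2268
Sector ⌊H'⌋ = 4 → (R',G',B') = (0.12236, 0.0, 0.3864)
RGB = ((R'+m)×255, (G'+m)×255, (B'+m)×255) = (89.0358, 57.834, 156.366)
Round half up → RGB(89, 58, 156)


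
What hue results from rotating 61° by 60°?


New hue = (H + rotation) mod 360
New hue = (61 + 60) mod 360
= 121 mod 360
= 121°


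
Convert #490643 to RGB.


49 → 73 (R)
06 → 6 (G)
43 → 67 (B)
= RGB(73, 6, 67)


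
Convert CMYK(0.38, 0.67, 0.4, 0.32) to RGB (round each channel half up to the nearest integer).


R = 255 × (1-C) × (1-K) = 255 × 0.62 × 0.68 = 107.508 → 108
G = 255 × (1-M) × (1-K) = 255 × 0.33 × 0.68 = 57.222 → 57
B = 255 × (1-Y) × (1-K) = 255 × 0.60 × 0.68 = 104.04 → 104
= RGB(108, 57, 104)


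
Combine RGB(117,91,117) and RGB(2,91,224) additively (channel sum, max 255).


Additive: each channel = min(255, C₁+C₂)
R: 117+2 = 119 → 119
G: 91+91 = 182 → 182
B: 117+224 = 341 → 255
= RGB(119, 182, 255)


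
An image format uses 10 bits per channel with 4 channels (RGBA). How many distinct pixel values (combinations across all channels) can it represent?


Total bits = 10 bits/channel × 4 channels = 40 bits
Distinct pixel values = 2^40
= 1,099,511,627,776 pixel values


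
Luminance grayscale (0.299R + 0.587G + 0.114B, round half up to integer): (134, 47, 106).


Gray = 0.299×R + 0.587×G + 0.114×B
Gray = 0.299×134 + 0.587×47 + 0.114×106
Gray = 40.066 + 27.589 + 12.084
Gray = 79.739 → round half up → 80
Gray = 80


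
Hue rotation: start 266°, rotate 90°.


New hue = (H + rotation) mod 360
New hue = (266 + 90) mod 360
= 356 mod 360
= 356°


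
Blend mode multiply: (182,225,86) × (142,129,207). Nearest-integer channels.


Multiply: C = A×B/255, rounded to nearest integer
R: 182×142/255 = 25844/255 ≈ 101.349 → 101
G: 225×129/255 = 29025/255 ≈ 113.824 → 114
B: 86×207/255 = 17802/255 ≈ 69.812 → 70
= RGB(101, 114, 70)


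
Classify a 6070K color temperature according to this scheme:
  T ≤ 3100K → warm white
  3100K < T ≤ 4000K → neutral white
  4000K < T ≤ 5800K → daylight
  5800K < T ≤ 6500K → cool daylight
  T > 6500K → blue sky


Temperature: 6070K
5800K < 6070K ≤ 6500K → cool daylight
Classification: cool daylight


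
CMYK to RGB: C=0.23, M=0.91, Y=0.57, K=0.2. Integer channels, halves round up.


R = 255 × (1-C) × (1-K) = 255 × 0.77 × 0.80 = 157.08 → 157
G = 255 × (1-M) × (1-K) = 255 × 0.09 × 0.80 = 18.36 → 18
B = 255 × (1-Y) × (1-K) = 255 × 0.43 × 0.80 = 87.72 → 88
= RGB(157, 18, 88)


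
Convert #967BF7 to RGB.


96 → 150 (R)
7B → 123 (G)
F7 → 247 (B)
= RGB(150, 123, 247)


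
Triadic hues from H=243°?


Triadic: equally spaced at 120° intervals
H1 = 243°
H2 = (243 + 120) mod 360 = 3°
H3 = (243 + 240) mod 360 = 123°
Triadic = 243°, 3°, 123°


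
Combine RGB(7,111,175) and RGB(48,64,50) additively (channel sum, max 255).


Additive: each channel = min(255, C₁+C₂)
R: 7+48 = 55 → 55
G: 111+64 = 175 → 175
B: 175+50 = 225 → 225
= RGB(55, 175, 225)


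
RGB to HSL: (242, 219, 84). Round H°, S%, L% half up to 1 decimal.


Normalize: R'=242/255≈0.9490, G'=219/255≈0.8588, B'=84/255≈0.3294
Max=242/255, Min=84/255, Δ=Max-Min=158/255
L = (Max+Min)/2 = (242+84)/510 = 326/510 = 0.63921… → L = 63.9%
L > 0.5 → S = Δ/(2-Max-Min) = 158/(510-242-84) = 158/184 = 0.85869… → S = 85.9%
(the 1/255 factors cancel in S and H, so raw channel differences can be used)
Max is R' → H = 60 × (((G-B)/Δ) mod 6) = 60 × (((219-84)/158) mod 6)
  135/158 = 0.8544…
  H = 60 × 0.8544… = 51.265…° → H = 51.3°
= HSL(51.3°, 85.9%, 63.9%)


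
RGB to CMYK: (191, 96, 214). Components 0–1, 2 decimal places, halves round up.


R'=191/255≈0.7490, G'=96/255≈0.3765, B'=214/255≈0.8392
K = 1 - max(R',G',B') = 1 - 214/255 = 41/255 = 0.16078… → 0.16
(1-R'-K)/(1-K) simplifies to (max-R)/max with max = 214:
C = (214-191)/214 = 23/214 = 0.10747… → 0.11
M = (214-96)/214 = 118/214 = 0.55140… → 0.55
Y = (214-214)/214 = 0/214 = 0 → 0.00
= CMYK(0.11, 0.55, 0.00, 0.16)
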